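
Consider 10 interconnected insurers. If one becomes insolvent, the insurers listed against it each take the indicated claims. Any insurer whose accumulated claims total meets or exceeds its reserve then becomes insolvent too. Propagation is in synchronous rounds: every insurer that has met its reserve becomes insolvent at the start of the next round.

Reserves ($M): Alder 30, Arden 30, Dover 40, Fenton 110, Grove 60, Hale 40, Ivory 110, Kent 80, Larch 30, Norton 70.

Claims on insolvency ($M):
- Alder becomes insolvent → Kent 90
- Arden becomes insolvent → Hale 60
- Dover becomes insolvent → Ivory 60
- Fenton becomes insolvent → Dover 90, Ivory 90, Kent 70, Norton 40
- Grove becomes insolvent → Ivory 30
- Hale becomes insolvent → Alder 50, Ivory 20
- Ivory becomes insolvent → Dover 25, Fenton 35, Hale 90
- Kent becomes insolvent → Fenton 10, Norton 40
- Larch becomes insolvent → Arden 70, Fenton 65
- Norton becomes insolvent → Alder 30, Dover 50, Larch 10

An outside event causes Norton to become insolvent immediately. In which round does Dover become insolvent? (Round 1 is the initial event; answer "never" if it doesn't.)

2

Round 1 — Norton becomes insolvent (initial).
  Alder: +30 → 30 ≥ 30
  Dover: +50 → 50 ≥ 40
  Larch: +10 → 10 < 30
Round 2 — Alder, Dover become insolvent.
  Ivory: +60 → 60 < 110
  Kent: +90 → 90 ≥ 80
Round 3 — Kent becomes insolvent.
  Fenton: +10 → 10 < 110
No further insolvencies.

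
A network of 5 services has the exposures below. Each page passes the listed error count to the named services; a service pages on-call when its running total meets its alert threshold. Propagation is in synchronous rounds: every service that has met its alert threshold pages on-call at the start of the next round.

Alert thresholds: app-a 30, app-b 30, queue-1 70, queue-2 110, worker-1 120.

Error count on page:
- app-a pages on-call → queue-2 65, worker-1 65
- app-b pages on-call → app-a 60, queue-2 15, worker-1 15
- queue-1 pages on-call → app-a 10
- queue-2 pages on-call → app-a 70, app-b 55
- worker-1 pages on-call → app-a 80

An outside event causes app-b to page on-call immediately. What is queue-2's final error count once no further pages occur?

Round 1 — app-b pages on-call (initial).
  app-a: +60 → 60 ≥ 30
  queue-2: +15 → 15 < 110
  worker-1: +15 → 15 < 120
Round 2 — app-a pages on-call.
  queue-2: +65 → 80 < 110
  worker-1: +65 → 80 < 120
No further pages.

80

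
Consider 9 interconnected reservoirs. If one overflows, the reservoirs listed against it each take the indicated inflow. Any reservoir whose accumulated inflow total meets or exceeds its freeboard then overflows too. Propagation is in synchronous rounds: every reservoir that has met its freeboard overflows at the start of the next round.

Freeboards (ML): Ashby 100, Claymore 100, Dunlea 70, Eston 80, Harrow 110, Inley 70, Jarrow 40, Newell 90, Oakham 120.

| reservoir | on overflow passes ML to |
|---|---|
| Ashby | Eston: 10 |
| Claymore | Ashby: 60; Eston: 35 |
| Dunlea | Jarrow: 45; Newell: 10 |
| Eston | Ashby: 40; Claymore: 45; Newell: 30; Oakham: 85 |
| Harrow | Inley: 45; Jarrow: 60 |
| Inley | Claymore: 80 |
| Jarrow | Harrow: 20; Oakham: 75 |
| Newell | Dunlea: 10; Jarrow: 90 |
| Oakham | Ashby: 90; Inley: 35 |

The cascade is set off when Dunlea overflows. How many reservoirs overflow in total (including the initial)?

Round 1 — Dunlea overflows (initial).
  Jarrow: +45 → 45 ≥ 40
  Newell: +10 → 10 < 90
Round 2 — Jarrow overflows.
  Harrow: +20 → 20 < 110
  Oakham: +75 → 75 < 120
No further overflows.

2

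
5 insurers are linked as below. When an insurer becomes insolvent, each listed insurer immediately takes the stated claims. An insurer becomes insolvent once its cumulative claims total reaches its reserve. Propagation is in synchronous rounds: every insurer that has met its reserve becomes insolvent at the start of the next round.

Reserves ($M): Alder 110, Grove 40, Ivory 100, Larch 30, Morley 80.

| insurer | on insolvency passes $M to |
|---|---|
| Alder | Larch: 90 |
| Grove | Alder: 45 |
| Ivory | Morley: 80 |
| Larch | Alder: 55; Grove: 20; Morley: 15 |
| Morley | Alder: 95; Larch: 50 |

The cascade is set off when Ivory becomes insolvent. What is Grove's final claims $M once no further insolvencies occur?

Round 1 — Ivory becomes insolvent (initial).
  Morley: +80 → 80 ≥ 80
Round 2 — Morley becomes insolvent.
  Alder: +95 → 95 < 110
  Larch: +50 → 50 ≥ 30
Round 3 — Larch becomes insolvent.
  Alder: +55 → 150 ≥ 110
  Grove: +20 → 20 < 40
Round 4 — Alder becomes insolvent.
No further insolvencies.

20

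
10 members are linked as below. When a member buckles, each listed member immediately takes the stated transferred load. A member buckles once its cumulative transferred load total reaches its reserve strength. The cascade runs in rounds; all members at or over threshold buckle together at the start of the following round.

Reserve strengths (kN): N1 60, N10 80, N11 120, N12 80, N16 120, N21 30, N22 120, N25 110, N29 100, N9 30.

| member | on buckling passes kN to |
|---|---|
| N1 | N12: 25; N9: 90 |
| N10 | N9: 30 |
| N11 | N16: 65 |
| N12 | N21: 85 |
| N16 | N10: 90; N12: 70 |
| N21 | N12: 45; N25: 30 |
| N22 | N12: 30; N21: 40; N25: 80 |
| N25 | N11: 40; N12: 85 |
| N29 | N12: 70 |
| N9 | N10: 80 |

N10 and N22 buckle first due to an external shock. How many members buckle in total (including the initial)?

6

Round 1 — N10, N22 buckle (initial).
  N12: +30 → 30 < 80
  N21: +40 → 40 ≥ 30
  N25: +80 → 80 < 110
  N9: +30 → 30 ≥ 30
Round 2 — N21, N9 buckle.
  N12: +45 → 75 < 80
  N25: +30 → 110 ≥ 110
Round 3 — N25 buckles.
  N11: +40 → 40 < 120
  N12: +85 → 160 ≥ 80
Round 4 — N12 buckles.
No further bucklings.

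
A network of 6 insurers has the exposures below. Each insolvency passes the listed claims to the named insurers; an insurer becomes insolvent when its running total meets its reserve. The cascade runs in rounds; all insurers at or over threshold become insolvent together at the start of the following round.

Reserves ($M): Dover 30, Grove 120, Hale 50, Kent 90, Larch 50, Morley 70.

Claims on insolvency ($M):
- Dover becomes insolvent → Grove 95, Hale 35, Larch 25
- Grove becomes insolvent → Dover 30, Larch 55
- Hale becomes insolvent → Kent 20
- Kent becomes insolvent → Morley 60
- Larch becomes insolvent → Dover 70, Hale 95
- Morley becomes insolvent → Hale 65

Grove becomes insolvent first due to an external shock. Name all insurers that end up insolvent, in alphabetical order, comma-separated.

Dover, Grove, Hale, Larch

Round 1 — Grove becomes insolvent (initial).
  Dover: +30 → 30 ≥ 30
  Larch: +55 → 55 ≥ 50
Round 2 — Dover, Larch become insolvent.
  Hale: +35+95 → 130 ≥ 50
Round 3 — Hale becomes insolvent.
  Kent: +20 → 20 < 90
No further insolvencies.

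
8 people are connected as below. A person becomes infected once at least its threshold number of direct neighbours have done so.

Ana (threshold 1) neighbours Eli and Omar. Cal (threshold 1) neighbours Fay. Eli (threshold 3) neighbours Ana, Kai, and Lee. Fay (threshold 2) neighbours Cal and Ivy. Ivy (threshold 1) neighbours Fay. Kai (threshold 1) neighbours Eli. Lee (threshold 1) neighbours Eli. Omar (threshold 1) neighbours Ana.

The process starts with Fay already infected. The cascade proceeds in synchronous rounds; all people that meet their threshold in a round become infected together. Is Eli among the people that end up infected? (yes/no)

Round 1 — Fay becomes infected (initial).
Round 2 — checking thresholds:
  Cal: 1 of 1 neighbours ≥ 1, becomes infected.
  Ivy: 1 of 1 neighbours ≥ 1, becomes infected.
Round 3 — no new infections; cascade stops.

no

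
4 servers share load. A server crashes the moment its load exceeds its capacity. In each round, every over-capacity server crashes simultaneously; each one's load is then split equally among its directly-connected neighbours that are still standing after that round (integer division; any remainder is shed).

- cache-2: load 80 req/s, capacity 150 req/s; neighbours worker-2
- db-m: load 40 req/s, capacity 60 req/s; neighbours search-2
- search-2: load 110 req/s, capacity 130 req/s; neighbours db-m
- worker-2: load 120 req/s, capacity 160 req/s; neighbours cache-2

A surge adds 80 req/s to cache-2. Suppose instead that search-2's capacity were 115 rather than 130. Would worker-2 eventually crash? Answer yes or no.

With search-2's capacity at 115:
Round 1 — cache-2 at 160 > 150. cache-2 crashes.
  cache-2 sheds 160 req/s to worker-2: 160 each.
    worker-2: 120+160 = 280 > 160
Round 2 — worker-2 crashes.
  worker-2 sheds 280 req/s: no online neighbours, lost.
No further crashes.

yes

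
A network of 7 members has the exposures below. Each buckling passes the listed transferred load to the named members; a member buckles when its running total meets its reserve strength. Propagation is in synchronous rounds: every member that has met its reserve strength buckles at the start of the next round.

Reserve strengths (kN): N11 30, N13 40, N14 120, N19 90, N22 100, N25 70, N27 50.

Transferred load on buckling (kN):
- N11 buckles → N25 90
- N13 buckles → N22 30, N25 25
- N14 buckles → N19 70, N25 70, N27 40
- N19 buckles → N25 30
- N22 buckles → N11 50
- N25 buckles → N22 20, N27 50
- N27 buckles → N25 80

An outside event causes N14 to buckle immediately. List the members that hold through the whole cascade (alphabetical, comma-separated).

N11, N13, N19, N22

Round 1 — N14 buckles (initial).
  N19: +70 → 70 < 90
  N25: +70 → 70 ≥ 70
  N27: +40 → 40 < 50
Round 2 — N25 buckles.
  N22: +20 → 20 < 100
  N27: +50 → 90 ≥ 50
Round 3 — N27 buckles.
No further bucklings.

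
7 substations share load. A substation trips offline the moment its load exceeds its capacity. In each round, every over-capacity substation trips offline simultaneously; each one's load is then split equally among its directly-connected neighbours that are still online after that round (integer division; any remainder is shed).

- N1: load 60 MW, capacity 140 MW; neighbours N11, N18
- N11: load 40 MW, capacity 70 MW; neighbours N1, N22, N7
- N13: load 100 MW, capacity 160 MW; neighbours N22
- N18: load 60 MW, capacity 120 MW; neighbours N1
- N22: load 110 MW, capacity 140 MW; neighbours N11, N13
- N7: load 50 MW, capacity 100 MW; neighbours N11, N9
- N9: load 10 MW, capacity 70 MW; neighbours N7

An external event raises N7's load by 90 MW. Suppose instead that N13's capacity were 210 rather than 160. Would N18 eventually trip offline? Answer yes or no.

no

With N13's capacity at 210:
Round 1 — N7 at 140 > 100. N7 trips offline.
  N7 sheds 140 MW to N11, N9: 70 each.
    N11: 40+70 = 110 > 70
    N9: 10+70 = 80 > 70
Round 2 — N11, N9 trip offline.
  N11 sheds 110 MW to N1, N22: 55 each.
    N1: 60+55 = 115 ≤ 140
    N22: 110+55 = 165 > 140
  N9 sheds 80 MW: no online neighbours, lost.
Round 3 — N22 trips offline.
  N22 sheds 165 MW to N13: 165 each.
    N13: 100+165 = 265 > 210
Round 4 — N13 trips offline.
  N13 sheds 265 MW: no online neighbours, lost.
No further trips.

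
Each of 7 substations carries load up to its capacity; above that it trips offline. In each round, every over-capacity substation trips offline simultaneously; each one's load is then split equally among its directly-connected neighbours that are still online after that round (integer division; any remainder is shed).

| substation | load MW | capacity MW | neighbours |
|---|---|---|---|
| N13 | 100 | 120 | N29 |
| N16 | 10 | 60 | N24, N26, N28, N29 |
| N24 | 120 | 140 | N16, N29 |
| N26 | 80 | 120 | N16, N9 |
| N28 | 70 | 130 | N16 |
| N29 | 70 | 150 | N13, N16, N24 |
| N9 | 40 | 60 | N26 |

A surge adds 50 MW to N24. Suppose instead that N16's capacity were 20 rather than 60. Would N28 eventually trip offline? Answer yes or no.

no

With N16's capacity at 20:
Round 1 — N24 at 170 > 140. N24 trips offline.
  N24 sheds 170 MW to N16, N29: 85 each.
    N16: 10+85 = 95 > 20
    N29: 70+85 = 155 > 150
Round 2 — N16, N29 trip offline.
  N16 sheds 95 MW to N26, N28: 47 each (1 lost).
    N26: 80+47 = 127 > 120
    N28: 70+47 = 117 ≤ 130
  N29 sheds 155 MW to N13: 155 each.
    N13: 100+155 = 255 > 120
Round 3 — N13, N26 trip offline.
  N13 sheds 255 MW: no online neighbours, lost.
  N26 sheds 127 MW to N9: 127 each.
    N9: 40+127 = 167 > 60
Round 4 — N9 trips offline.
  N9 sheds 167 MW: no online neighbours, lost.
No further trips.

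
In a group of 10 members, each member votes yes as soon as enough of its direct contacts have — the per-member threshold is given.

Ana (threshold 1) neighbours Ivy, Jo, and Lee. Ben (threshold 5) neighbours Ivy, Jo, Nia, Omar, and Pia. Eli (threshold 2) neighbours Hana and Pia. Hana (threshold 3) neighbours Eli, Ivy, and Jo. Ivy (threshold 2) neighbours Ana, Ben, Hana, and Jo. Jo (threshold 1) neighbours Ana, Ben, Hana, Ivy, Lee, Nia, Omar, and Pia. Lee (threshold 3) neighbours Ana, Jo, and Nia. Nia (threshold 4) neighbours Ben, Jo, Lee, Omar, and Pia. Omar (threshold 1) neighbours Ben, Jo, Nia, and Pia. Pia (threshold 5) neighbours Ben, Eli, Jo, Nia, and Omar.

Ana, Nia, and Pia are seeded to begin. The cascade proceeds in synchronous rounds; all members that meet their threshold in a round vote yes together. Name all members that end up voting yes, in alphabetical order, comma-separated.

Ana, Ben, Ivy, Jo, Lee, Nia, Omar, Pia

Round 1 — Ana, Nia, Pia vote yes (initial).
Round 2 — checking thresholds:
  Ben: 2 of 5 neighbours < 5, not yet.
  Eli: 1 of 2 neighbours < 2, not yet.
  Ivy: 1 of 4 neighbours < 2, not yet.
  Jo: 3 of 8 neighbours ≥ 1, votes yes.
  Lee: 2 of 3 neighbours < 3, not yet.
  Omar: 2 of 4 neighbours ≥ 1, votes yes.
Round 3 — checking thresholds:
  Ben: 4 of 5 neighbours < 5, not yet.
  Eli: 1 of 2 neighbours < 2, not yet.
  Hana: 1 of 3 neighbours < 3, not yet.
  Ivy: 2 of 4 neighbours ≥ 2, votes yes.
  Lee: 3 of 3 neighbours ≥ 3, votes yes.
Round 4 — checking thresholds:
  Ben: 5 of 5 neighbours ≥ 5, votes yes.
  Eli: 1 of 2 neighbours < 2, not yet.
  Hana: 2 of 3 neighbours < 3, not yet.
Round 5 — no new yes votes; cascade stops.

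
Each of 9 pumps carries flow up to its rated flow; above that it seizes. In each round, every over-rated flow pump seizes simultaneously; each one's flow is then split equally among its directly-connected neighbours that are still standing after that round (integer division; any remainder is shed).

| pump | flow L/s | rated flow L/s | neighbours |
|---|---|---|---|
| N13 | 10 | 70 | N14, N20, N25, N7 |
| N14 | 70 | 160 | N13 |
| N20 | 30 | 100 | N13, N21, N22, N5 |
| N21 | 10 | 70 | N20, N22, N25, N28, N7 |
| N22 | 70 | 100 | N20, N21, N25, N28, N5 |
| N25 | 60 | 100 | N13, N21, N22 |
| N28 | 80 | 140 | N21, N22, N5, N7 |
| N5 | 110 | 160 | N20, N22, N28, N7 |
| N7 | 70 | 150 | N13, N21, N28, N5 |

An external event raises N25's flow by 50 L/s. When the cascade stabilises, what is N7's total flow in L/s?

94

Round 1 — N25 at 110 > 100. N25 seizes.
  N25 sheds 110 L/s to N13, N21, N22: 36 each (2 lost).
    N13: 10+36 = 46 ≤ 70
    N21: 10+36 = 46 ≤ 70
    N22: 70+36 = 106 > 100
Round 2 — N22 seizes.
  N22 sheds 106 L/s to N20, N21, N28, N5: 26 each (2 lost).
    N20: 30+26 = 56 ≤ 100
    N21: 46+26 = 72 > 70
    N28: 80+26 = 106 ≤ 140
    N5: 110+26 = 136 ≤ 160
Round 3 — N21 seizes.
  N21 sheds 72 L/s to N20, N28, N7: 24 each.
    N20: 56+24 = 80 ≤ 100
    N28: 106+24 = 130 ≤ 140
    N7: 70+24 = 94 ≤ 150
No further seizures.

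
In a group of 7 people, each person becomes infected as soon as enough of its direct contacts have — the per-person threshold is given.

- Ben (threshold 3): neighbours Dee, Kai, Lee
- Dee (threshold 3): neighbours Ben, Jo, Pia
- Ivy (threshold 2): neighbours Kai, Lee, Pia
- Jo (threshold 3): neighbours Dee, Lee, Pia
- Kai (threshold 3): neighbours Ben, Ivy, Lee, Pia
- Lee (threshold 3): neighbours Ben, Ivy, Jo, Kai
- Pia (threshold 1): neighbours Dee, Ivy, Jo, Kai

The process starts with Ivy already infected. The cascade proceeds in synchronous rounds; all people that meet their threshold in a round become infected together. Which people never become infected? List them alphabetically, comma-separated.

Round 1 — Ivy becomes infected (initial).
Round 2 — checking thresholds:
  Kai: 1 of 4 neighbours < 3, holds.
  Lee: 1 of 4 neighbours < 3, holds.
  Pia: 1 of 4 neighbours ≥ 1, becomes infected.
Round 3 — no new infections; cascade stops.

Ben, Dee, Jo, Kai, Lee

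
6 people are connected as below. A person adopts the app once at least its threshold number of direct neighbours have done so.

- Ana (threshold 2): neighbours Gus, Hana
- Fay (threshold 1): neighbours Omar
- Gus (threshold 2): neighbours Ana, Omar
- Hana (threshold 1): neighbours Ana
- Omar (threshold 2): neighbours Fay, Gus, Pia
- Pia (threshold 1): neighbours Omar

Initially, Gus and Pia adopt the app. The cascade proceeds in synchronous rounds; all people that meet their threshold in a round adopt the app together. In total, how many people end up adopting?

4

Round 1 — Gus, Pia adopt the app (initial).
Round 2 — checking thresholds:
  Ana: 1 of 2 neighbours < 2, holds.
  Omar: 2 of 3 neighbours ≥ 2, adopts the app.
Round 3 — checking thresholds:
  Ana: 1 of 2 neighbours < 2, holds.
  Fay: 1 of 1 neighbours ≥ 1, adopts the app.
Round 4 — no new adoptions; cascade stops.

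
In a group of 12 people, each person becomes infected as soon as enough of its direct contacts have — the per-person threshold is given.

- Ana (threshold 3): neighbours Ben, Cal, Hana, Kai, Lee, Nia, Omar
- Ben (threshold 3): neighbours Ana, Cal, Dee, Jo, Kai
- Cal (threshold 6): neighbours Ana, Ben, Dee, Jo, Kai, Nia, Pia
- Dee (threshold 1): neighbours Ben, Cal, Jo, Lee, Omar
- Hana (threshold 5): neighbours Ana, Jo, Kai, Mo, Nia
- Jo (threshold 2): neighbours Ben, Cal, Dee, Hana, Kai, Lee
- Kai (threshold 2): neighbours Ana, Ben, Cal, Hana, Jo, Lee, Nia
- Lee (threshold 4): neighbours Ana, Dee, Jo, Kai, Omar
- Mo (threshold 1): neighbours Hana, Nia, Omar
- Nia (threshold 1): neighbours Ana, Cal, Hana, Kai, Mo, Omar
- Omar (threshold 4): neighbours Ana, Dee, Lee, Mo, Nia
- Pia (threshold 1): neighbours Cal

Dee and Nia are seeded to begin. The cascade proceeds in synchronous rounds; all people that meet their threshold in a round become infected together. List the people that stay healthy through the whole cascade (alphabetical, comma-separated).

Round 1 — Dee, Nia become infected (initial).
Round 2 — checking thresholds:
  Ana: 1 of 7 neighbours < 3, holds.
  Ben: 1 of 5 neighbours < 3, holds.
  Cal: 2 of 7 neighbours < 6, holds.
  Hana: 1 of 5 neighbours < 5, holds.
  Jo: 1 of 6 neighbours < 2, holds.
  Kai: 1 of 7 neighbours < 2, holds.
  Lee: 1 of 5 neighbours < 4, holds.
  Mo: 1 of 3 neighbours ≥ 1, becomes infected.
  Omar: 2 of 5 neighbours < 4, holds.
Round 3 — no new infections; cascade stops.

Ana, Ben, Cal, Hana, Jo, Kai, Lee, Omar, Pia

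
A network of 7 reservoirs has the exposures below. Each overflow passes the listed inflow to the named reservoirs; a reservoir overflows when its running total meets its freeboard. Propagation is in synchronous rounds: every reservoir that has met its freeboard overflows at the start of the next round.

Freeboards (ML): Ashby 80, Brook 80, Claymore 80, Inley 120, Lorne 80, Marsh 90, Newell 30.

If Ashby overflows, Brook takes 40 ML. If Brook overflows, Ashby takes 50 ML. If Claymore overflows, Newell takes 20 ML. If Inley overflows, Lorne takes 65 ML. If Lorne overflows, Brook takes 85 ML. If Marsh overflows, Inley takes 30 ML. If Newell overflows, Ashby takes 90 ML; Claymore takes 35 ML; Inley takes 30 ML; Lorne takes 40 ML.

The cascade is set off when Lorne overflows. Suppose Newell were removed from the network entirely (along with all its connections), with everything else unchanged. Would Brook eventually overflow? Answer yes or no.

With Newell removed:
Round 1 — Lorne overflows (initial).
  Brook: +85 → 85 ≥ 80
Round 2 — Brook overflows.
  Ashby: +50 → 50 < 80
No further overflows.

yes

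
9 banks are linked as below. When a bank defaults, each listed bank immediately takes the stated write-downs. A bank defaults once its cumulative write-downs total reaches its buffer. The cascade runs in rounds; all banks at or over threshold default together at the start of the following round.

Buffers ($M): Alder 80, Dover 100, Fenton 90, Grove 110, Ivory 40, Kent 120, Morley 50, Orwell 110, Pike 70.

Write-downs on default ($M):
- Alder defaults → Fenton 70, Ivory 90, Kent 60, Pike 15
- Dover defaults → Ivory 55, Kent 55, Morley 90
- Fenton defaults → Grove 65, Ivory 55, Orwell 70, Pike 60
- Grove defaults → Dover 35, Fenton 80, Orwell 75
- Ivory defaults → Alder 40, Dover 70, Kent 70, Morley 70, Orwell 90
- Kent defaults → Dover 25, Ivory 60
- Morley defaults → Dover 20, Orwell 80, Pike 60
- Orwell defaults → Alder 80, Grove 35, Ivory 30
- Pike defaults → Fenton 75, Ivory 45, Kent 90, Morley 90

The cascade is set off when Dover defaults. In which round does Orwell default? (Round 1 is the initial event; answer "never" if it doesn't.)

Round 1 — Dover defaults (initial).
  Ivory: +55 → 55 ≥ 40
  Kent: +55 → 55 < 120
  Morley: +90 → 90 ≥ 50
Round 2 — Ivory, Morley default.
  Alder: +40 → 40 < 80
  Kent: +70 → 125 ≥ 120
  Orwell: +90+80 → 170 ≥ 110
  Pike: +60 → 60 < 70
Round 3 — Kent, Orwell default.
  Alder: +80 → 120 ≥ 80
  Grove: +35 → 35 < 110
Round 4 — Alder defaults.
  Fenton: +70 → 70 < 90
  Pike: +15 → 75 ≥ 70
Round 5 — Pike defaults.
  Fenton: +75 → 145 ≥ 90
Round 6 — Fenton defaults.
  Grove: +65 → 100 < 110
No further defaults.

3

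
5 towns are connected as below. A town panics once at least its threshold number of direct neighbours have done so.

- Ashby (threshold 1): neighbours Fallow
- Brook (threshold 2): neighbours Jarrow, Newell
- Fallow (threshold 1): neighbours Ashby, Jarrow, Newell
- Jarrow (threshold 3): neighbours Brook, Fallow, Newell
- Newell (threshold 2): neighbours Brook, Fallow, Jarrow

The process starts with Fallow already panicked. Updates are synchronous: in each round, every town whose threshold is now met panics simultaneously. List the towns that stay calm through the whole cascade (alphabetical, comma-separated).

Brook, Jarrow, Newell

Round 1 — Fallow panics (initial).
Round 2 — checking thresholds:
  Ashby: 1 of 1 neighbours ≥ 1, panics.
  Jarrow: 1 of 3 neighbours < 3, below threshold.
  Newell: 1 of 3 neighbours < 2, below threshold.
Round 3 — no new panics; cascade stops.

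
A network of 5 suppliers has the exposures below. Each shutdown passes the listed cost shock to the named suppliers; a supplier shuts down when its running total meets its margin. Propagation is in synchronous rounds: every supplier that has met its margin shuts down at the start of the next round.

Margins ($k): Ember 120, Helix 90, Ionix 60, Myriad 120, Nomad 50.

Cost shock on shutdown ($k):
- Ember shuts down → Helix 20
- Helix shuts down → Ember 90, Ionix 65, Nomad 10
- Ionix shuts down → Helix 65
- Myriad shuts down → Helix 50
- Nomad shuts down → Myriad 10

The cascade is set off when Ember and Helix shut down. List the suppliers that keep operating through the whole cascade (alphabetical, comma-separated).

Round 1 — Ember, Helix shut down (initial).
  Ionix: +65 → 65 ≥ 60
  Nomad: +10 → 10 < 50
Round 2 — Ionix shuts down.
No further shutdowns.

Myriad, Nomad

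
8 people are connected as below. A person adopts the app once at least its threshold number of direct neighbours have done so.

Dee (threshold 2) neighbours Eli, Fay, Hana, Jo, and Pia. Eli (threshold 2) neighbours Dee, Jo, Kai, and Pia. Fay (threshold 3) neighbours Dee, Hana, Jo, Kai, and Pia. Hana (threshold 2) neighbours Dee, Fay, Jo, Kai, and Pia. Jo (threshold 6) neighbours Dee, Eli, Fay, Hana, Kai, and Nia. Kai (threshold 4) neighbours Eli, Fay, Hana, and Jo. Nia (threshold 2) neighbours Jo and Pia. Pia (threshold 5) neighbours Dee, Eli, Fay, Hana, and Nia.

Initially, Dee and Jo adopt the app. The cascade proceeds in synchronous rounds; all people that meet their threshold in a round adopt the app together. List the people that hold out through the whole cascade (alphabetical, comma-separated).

Nia, Pia

Round 1 — Dee, Jo adopt the app (initial).
Round 2 — checking thresholds:
  Eli: 2 of 4 neighbours ≥ 2, adopts the app.
  Fay: 2 of 5 neighbours < 3, holds.
  Hana: 2 of 5 neighbours ≥ 2, adopts the app.
  Kai: 1 of 4 neighbours < 4, holds.
  Nia: 1 of 2 neighbours < 2, holds.
  Pia: 1 of 5 neighbours < 5, holds.
Round 3 — checking thresholds:
  Fay: 3 of 5 neighbours ≥ 3, adopts the app.
  Kai: 3 of 4 neighbours < 4, holds.
  Nia: 1 of 2 neighbours < 2, holds.
  Pia: 3 of 5 neighbours < 5, holds.
Round 4 — checking thresholds:
  Kai: 4 of 4 neighbours ≥ 4, adopts the app.
  Nia: 1 of 2 neighbours < 2, holds.
  Pia: 4 of 5 neighbours < 5, holds.
Round 5 — no new adoptions; cascade stops.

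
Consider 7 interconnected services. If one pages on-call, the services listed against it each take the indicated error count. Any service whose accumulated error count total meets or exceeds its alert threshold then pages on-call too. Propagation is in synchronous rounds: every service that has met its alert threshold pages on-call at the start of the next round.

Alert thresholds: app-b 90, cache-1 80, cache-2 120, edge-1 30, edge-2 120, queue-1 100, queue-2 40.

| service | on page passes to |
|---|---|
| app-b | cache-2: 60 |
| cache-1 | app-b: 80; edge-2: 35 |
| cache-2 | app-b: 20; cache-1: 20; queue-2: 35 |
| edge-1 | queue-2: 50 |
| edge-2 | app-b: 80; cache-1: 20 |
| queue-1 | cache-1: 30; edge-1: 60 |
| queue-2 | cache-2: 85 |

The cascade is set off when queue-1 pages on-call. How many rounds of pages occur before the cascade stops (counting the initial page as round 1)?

Round 1 — queue-1 pages on-call (initial).
  cache-1: +30 → 30 < 80
  edge-1: +60 → 60 ≥ 30
Round 2 — edge-1 pages on-call.
  queue-2: +50 → 50 ≥ 40
Round 3 — queue-2 pages on-call.
  cache-2: +85 → 85 < 120
No further pages.

3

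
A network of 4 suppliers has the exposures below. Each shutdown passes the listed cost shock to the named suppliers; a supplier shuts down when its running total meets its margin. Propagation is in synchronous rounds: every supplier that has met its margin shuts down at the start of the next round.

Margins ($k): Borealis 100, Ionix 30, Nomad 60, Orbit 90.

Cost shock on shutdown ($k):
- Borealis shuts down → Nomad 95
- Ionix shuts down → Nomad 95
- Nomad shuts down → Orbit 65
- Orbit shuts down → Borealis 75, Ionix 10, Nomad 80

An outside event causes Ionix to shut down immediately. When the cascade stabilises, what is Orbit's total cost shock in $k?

65

Round 1 — Ionix shuts down (initial).
  Nomad: +95 → 95 ≥ 60
Round 2 — Nomad shuts down.
  Orbit: +65 → 65 < 90
No further shutdowns.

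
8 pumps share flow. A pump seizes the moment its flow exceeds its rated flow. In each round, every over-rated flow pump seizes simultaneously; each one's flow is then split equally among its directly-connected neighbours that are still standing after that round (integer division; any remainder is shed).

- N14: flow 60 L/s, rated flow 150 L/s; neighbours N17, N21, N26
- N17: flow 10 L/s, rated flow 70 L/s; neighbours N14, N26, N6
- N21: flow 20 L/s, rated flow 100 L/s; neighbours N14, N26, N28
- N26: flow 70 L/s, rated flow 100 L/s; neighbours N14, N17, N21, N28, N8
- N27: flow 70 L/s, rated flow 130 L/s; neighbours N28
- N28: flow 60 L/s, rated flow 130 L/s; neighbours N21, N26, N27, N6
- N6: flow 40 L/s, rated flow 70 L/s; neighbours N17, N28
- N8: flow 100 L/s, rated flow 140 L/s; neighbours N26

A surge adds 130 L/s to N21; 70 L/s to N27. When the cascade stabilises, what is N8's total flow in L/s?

Round 1 — N21 at 150 > 100; N27 at 140 > 130. N21, N27 seize.
  N21 sheds 150 L/s to N14, N26, N28: 50 each.
    N14: 60+50 = 110 ≤ 150
    N26: 70+50 = 120 > 100
    N28: 60+50 = 110 ≤ 130
  N27 sheds 140 L/s to N28: 140 each.
    N28: 110+140 = 250 > 130
Round 2 — N26, N28 seize.
  N26 sheds 120 L/s to N14, N17, N8: 40 each.
    N14: 110+40 = 150 ≤ 150
    N17: 10+40 = 50 ≤ 70
    N8: 100+40 = 140 ≤ 140
  N28 sheds 250 L/s to N6: 250 each.
    N6: 40+250 = 290 > 70
Round 3 — N6 seizes.
  N6 sheds 290 L/s to N17: 290 each.
    N17: 50+290 = 340 > 70
Round 4 — N17 seizes.
  N17 sheds 340 L/s to N14: 340 each.
    N14: 150+340 = 490 > 150
Round 5 — N14 seizes.
  N14 sheds 490 L/s: no online neighbours, lost.
No further seizures.

140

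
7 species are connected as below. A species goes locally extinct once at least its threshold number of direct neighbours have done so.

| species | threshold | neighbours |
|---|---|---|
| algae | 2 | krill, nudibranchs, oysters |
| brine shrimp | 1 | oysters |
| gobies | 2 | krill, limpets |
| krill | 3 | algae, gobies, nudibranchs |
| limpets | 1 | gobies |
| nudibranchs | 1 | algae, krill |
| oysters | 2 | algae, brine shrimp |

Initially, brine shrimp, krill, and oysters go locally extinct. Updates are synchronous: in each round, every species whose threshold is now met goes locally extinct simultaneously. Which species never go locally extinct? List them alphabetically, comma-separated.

Round 1 — brine shrimp, krill, oysters go locally extinct (initial).
Round 2 — checking thresholds:
  algae: 2 of 3 neighbours ≥ 2, goes locally extinct.
  gobies: 1 of 2 neighbours < 2, not yet.
  nudibranchs: 1 of 2 neighbours ≥ 1, goes locally extinct.
Round 3 — no new extinctions; cascade stops.

gobies, limpets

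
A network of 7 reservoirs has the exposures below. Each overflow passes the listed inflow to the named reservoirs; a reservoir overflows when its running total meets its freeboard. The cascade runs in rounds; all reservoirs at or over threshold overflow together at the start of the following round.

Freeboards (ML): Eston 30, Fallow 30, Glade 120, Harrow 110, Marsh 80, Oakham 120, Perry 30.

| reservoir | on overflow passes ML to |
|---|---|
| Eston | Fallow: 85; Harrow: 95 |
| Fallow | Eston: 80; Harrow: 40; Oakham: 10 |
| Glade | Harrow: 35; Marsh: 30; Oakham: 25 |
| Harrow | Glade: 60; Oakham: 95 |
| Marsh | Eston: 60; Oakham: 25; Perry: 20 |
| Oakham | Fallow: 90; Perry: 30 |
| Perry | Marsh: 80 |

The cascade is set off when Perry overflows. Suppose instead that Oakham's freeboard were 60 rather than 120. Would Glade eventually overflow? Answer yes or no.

no

With Oakham's freeboard at 60:
Round 1 — Perry overflows (initial).
  Marsh: +80 → 80 ≥ 80
Round 2 — Marsh overflows.
  Eston: +60 → 60 ≥ 30
  Oakham: +25 → 25 < 60
Round 3 — Eston overflows.
  Fallow: +85 → 85 ≥ 30
  Harrow: +95 → 95 < 110
Round 4 — Fallow overflows.
  Harrow: +40 → 135 ≥ 110
  Oakham: +10 → 35 < 60
Round 5 — Harrow overflows.
  Glade: +60 → 60 < 120
  Oakham: +95 → 130 ≥ 60
Round 6 — Oakham overflows.
No further overflows.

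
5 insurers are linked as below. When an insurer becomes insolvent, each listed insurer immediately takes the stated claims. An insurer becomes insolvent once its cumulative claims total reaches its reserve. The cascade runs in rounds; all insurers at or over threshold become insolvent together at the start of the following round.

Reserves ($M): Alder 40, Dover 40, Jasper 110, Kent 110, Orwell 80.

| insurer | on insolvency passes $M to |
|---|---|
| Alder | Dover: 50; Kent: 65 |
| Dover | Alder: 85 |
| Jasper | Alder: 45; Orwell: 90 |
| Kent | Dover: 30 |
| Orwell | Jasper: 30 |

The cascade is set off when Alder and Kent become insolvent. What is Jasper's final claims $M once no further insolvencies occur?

Round 1 — Alder, Kent become insolvent (initial).
  Dover: +50+30 → 80 ≥ 40
Round 2 — Dover becomes insolvent.
No further insolvencies.

0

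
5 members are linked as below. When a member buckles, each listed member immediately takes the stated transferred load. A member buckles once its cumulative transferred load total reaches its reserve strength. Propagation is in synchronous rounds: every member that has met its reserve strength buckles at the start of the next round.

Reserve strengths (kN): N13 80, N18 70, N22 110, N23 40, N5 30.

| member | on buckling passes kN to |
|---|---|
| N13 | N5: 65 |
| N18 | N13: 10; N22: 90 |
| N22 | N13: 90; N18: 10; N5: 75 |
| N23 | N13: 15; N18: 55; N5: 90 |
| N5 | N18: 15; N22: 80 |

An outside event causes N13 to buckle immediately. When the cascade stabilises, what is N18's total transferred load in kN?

Round 1 — N13 buckles (initial).
  N5: +65 → 65 ≥ 30
Round 2 — N5 buckles.
  N18: +15 → 15 < 70
  N22: +80 → 80 < 110
No further bucklings.

15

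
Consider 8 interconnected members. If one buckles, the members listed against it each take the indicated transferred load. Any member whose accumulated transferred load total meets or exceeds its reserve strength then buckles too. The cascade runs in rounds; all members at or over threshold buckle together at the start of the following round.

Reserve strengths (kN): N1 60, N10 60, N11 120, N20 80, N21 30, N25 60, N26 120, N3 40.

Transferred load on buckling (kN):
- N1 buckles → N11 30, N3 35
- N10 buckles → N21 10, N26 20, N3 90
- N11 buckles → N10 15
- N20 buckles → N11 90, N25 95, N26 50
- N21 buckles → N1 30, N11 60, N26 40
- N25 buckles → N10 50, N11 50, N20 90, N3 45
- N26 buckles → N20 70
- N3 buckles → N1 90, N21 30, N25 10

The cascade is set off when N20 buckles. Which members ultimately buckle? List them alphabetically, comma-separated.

N1, N10, N11, N20, N21, N25, N3

Round 1 — N20 buckles (initial).
  N11: +90 → 90 < 120
  N25: +95 → 95 ≥ 60
  N26: +50 → 50 < 120
Round 2 — N25 buckles.
  N10: +50 → 50 < 60
  N11: +50 → 140 ≥ 120
  N3: +45 → 45 ≥ 40
Round 3 — N11, N3 buckle.
  N1: +90 → 90 ≥ 60
  N10: +15 → 65 ≥ 60
  N21: +30 → 30 ≥ 30
Round 4 — N1, N10, N21 buckle.
  N26: +20+40 → 110 < 120
No further bucklings.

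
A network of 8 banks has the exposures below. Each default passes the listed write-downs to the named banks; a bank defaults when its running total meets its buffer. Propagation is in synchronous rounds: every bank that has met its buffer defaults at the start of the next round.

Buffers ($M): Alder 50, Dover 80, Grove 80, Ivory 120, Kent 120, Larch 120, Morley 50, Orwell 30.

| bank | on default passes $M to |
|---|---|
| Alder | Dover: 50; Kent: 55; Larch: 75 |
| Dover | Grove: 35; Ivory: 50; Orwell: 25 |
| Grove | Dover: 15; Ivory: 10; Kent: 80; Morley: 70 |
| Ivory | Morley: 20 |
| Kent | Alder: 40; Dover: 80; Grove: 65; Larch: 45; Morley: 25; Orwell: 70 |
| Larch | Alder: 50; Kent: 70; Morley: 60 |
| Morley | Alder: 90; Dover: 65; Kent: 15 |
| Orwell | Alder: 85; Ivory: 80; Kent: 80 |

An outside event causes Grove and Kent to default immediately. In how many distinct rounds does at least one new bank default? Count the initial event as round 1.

Round 1 — Grove, Kent default (initial).
  Alder: +40 → 40 < 50
  Dover: +15+80 → 95 ≥ 80
  Ivory: +10 → 10 < 120
  Larch: +45 → 45 < 120
  Morley: +70+25 → 95 ≥ 50
  Orwell: +70 → 70 ≥ 30
Round 2 — Dover, Morley, Orwell default.
  Alder: +90+85 → 215 ≥ 50
  Ivory: +50+80 → 140 ≥ 120
Round 3 — Alder, Ivory default.
  Larch: +75 → 120 ≥ 120
Round 4 — Larch defaults.
No further defaults.

4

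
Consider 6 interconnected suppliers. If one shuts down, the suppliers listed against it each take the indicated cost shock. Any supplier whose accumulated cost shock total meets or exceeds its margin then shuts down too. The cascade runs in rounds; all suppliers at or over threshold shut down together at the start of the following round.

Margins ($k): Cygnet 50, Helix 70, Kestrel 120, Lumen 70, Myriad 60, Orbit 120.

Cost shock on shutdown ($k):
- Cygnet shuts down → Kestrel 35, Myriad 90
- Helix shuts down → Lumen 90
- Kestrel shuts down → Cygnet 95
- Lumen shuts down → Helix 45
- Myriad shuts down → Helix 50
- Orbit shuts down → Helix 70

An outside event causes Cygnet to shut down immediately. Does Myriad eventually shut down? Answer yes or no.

Round 1 — Cygnet shuts down (initial).
  Kestrel: +35 → 35 < 120
  Myriad: +90 → 90 ≥ 60
Round 2 — Myriad shuts down.
  Helix: +50 → 50 < 70
No further shutdowns.

yes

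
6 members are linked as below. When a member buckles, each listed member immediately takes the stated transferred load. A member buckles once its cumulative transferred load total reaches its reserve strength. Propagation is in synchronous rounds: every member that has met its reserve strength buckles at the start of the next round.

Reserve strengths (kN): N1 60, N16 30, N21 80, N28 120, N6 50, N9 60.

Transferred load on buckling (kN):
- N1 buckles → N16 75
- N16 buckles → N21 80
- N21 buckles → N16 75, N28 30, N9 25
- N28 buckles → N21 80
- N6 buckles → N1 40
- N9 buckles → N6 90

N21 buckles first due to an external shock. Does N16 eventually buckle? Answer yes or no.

yes

Round 1 — N21 buckles (initial).
  N16: +75 → 75 ≥ 30
  N28: +30 → 30 < 120
  N9: +25 → 25 < 60
Round 2 — N16 buckles.
No further bucklings.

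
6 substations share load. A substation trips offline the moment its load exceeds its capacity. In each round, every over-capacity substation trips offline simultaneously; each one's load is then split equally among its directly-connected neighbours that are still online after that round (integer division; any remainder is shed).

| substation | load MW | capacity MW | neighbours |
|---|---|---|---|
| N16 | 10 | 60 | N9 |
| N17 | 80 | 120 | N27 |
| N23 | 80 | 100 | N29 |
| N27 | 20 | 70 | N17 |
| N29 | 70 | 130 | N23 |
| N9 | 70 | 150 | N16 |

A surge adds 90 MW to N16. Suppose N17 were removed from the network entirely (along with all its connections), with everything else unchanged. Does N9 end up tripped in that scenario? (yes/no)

yes

With N17 removed:
Round 1 — N16 at 100 > 60. N16 trips offline.
  N16 sheds 100 MW to N9: 100 each.
    N9: 70+100 = 170 > 150
Round 2 — N9 trips offline.
  N9 sheds 170 MW: no online neighbours, lost.
No further trips.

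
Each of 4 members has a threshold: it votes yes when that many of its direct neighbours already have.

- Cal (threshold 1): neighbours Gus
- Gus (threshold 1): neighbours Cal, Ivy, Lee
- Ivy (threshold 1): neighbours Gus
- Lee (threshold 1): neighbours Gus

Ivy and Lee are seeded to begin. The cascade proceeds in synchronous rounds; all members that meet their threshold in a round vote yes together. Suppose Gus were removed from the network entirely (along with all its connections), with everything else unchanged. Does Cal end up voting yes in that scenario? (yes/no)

no

With Gus removed:
Round 1 — Ivy, Lee vote yes (initial).
Round 2 — no new yes votes; cascade stops.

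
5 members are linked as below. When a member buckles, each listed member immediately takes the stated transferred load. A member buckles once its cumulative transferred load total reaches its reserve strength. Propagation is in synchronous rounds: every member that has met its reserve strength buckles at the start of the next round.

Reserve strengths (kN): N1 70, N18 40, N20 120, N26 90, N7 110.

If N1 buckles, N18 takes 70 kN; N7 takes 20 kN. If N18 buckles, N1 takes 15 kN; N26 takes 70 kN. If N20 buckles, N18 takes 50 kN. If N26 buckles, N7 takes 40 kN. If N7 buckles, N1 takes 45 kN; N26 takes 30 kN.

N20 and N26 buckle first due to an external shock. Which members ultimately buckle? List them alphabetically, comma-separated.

Round 1 — N20, N26 buckle (initial).
  N18: +50 → 50 ≥ 40
  N7: +40 → 40 < 110
Round 2 — N18 buckles.
  N1: +15 → 15 < 70
No further bucklings.

N18, N20, N26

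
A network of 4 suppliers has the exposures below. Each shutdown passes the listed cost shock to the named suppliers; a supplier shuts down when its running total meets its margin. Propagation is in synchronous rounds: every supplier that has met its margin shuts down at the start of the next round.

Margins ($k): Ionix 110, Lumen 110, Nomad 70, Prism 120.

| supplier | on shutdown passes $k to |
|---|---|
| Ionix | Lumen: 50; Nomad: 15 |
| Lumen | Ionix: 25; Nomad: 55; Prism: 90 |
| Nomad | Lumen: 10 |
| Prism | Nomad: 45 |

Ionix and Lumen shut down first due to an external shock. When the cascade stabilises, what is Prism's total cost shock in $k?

Round 1 — Ionix, Lumen shut down (initial).
  Nomad: +15+55 → 70 ≥ 70
  Prism: +90 → 90 < 120
Round 2 — Nomad shuts down.
No further shutdowns.

90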